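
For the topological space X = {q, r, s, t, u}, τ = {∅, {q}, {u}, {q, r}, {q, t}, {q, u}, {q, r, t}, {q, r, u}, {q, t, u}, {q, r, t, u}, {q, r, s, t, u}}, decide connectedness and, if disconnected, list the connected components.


(X, τ) is connected.

Find clopen sets (U ∈ τ with X ∖ U ∈ τ):
  U = ∅, X ∖ U = {q, r, s, t, u} — both open, so U is clopen.
  U = {q, r, s, t, u}, X ∖ U = ∅ — both open, so U is clopen.
Only trivial clopens (∅ and X) exist, so (X, τ) is connected.
Compute connected components by grouping points that agree on all clopens:
  component: {q, r, s, t, u}


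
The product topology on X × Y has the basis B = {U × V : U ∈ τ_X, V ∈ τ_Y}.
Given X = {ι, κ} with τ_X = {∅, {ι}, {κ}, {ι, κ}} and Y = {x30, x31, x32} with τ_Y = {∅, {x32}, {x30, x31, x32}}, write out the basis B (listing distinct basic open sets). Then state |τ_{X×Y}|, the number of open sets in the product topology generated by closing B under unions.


Basis B = {∅ × ∅, {ι} × {x32}, {κ} × {x32}, {ι, κ} × {x32}, {ι} × {x30, x31, x32}, {κ} × {x30, x31, x32}, {ι, κ} × {x30, x31, x32}}; |τ_{X×Y}| = 9.

Enumerate products U × V with U ∈ τ_X, V ∈ τ_Y (deduplicated):
  ∅ × ∅ = {} (∅)
  {ι} × {x32} = {(ι,x32)}
  {κ} × {x32} = {(κ,x32)}
  {ι, κ} × {x32} = {(ι,x32), (κ,x32)}
  {ι} × {x30, x31, x32} = {(ι,x30), (ι,x31), (ι,x32)}
  {κ} × {x30, x31, x32} = {(κ,x30), (κ,x31), (κ,x32)}
  {ι, κ} × {x30, x31, x32} = {(ι,x30), (ι,x31), (ι,x32), (κ,x30), (κ,x31), (κ,x32)}
These 7 distinct sets form the basis B.
Close under arbitrary unions to get τ_{X×Y}; counting gives |τ_{X×Y}| = 9.


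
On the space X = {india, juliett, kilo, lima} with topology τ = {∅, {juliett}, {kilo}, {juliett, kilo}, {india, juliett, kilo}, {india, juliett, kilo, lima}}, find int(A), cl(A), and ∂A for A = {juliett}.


int(A) = {juliett}, cl(A) = {india, juliett, lima}, ∂A = {india, lima}.

Closed sets in (X, τ) are complements of opens:
  closed(X, τ) = {∅, {lima}, {india, lima}, {india, juliett, lima}, {india, kilo, lima}, {india, juliett, kilo, lima}}.
int(A) = ⋃ {U ∈ τ : U ⊆ A}. Opens contained in A: ∅, {juliett}.
Taking the union of these: int(A) = {juliett}.
cl(A) = ⋂ {C closed : A ⊆ C}. Closed sets containing A: {india, juliett, lima}, {india, juliett, kilo, lima}.
Intersecting these: cl(A) = {india, juliett, lima}.
∂A = cl(A) ∖ int(A) = {india, juliett, lima} ∖ {juliett} = {india, lima}.


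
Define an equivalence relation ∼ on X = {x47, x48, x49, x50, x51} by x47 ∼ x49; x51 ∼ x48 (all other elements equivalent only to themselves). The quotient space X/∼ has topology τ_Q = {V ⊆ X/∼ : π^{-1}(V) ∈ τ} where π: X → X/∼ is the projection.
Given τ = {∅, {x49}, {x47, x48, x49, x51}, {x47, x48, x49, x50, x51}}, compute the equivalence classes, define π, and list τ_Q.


X/∼ = {[x47=x49], [x48=x51], [x50]}; |τ_Q| = 3.

Equivalence classes: [x47=x49], [x48=x51], [x50].
Quotient map π: X → X/∼ sends x47 ↦ [x47=x49], x48 ↦ [x48=x51], x49 ↦ [x47=x49], x50 ↦ [x50], x51 ↦ [x48=x51].
For each subset V ⊆ X/∼, compute π^{-1}(V) ⊆ X and check whether π^{-1}(V) ∈ τ. V is open in τ_Q iff π^{-1}(V) ∈ τ.
  V = {}: π^{-1}(V) = ∅ ∈ τ ✓.
  V = {[x47=x49]}: π^{-1}(V) = {x47, x49} ∉ τ ✗.
  V = {[x48=x51]}: π^{-1}(V) = {x48, x51} ∉ τ ✗.
  V = {[x47=x49], [x48=x51]}: π^{-1}(V) = {x47, x48, x49, x51} ∈ τ ✓.
  V = {[x50]}: π^{-1}(V) = {x50} ∉ τ ✗.
  V = {[x47=x49], [x50]}: π^{-1}(V) = {x47, x49, x50} ∉ τ ✗.
  V = {[x48=x51], [x50]}: π^{-1}(V) = {x48, x50, x51} ∉ τ ✗.
  V = {[x47=x49], [x48=x51], [x50]}: π^{-1}(V) = {x47, x48, x49, x50, x51} ∈ τ ✓.
Open sets in the quotient: τ_Q = {{}, {[x47=x49], [x48=x51]}, {[x47=x49], [x48=x51], [x50]}} (3 elements).


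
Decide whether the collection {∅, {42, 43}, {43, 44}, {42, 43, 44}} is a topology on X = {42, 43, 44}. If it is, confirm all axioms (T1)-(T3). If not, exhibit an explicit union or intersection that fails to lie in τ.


τ is NOT a topology on X.

Axiom (T1): ∅ ∈ τ? Yes; X ∈ τ? Yes.
Axiom (T2/T3): check pairwise unions and intersections of members of τ.
Counterexample for (T3): {42, 43} ∩ {43, 44} = {43} ∉ τ. Therefore τ is NOT a topology.


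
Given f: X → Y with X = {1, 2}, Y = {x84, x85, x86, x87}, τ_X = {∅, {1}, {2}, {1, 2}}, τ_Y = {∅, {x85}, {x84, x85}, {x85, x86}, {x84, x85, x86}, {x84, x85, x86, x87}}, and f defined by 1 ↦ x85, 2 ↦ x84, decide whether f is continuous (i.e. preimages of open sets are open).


f IS continuous.

Compute f^{-1}(U) for each U ∈ τ_Y:
  U = ∅: f^{-1}(U) = ∅ ∈ τ_X ✓.
  U = {x85}: f^{-1}(U) = {1} ∈ τ_X ✓.
  U = {x84, x85}: f^{-1}(U) = {1, 2} ∈ τ_X ✓.
  U = {x85, x86}: f^{-1}(U) = {1} ∈ τ_X ✓.
  U = {x84, x85, x86}: f^{-1}(U) = {1, 2} ∈ τ_X ✓.
  U = {x84, x85, x86, x87}: f^{-1}(U) = {1, 2} ∈ τ_X ✓.
Every preimage lies in τ_X, so f IS continuous.


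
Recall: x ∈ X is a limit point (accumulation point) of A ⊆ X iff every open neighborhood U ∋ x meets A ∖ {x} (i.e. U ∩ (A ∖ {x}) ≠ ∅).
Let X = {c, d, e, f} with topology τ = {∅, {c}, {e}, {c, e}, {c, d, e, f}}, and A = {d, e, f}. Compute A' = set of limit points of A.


A' = {d, f}

For each x ∈ X, list the open sets U ∈ τ with x ∈ U, then check whether U ∩ (A ∖ {x}) ≠ ∅ for every such U.
  x = c: open {c} ∋ x has {c} ∩ (A ∖ {c}) = ∅, so x is NOT a limit point.
  x = d: opens ∋ x are {c, d, e, f}; each meets A ∖ {d}, so x IS a limit point.
  x = e: open {e} ∋ x has {e} ∩ (A ∖ {e}) = ∅, so x is NOT a limit point.
  x = f: opens ∋ x are {c, d, e, f}; each meets A ∖ {f}, so x IS a limit point.
Collecting: A' = {d, f}.


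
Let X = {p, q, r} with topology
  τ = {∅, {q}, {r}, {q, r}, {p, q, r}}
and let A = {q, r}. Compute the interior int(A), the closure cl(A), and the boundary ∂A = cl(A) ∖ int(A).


int(A) = {q, r}, cl(A) = {p, q, r}, ∂A = {p}.

Closed sets in (X, τ) are complements of opens:
  closed(X, τ) = {∅, {p}, {p, q}, {p, r}, {p, q, r}}.
int(A) = ⋃ {U ∈ τ : U ⊆ A}. Opens contained in A: ∅, {q}, {r}, {q, r}.
Taking the union of these: int(A) = {q, r}.
cl(A) = ⋂ {C closed : A ⊆ C}. Closed sets containing A: {p, q, r}.
Intersecting these: cl(A) = {p, q, r}.
∂A = cl(A) ∖ int(A) = {p, q, r} ∖ {q, r} = {p}.


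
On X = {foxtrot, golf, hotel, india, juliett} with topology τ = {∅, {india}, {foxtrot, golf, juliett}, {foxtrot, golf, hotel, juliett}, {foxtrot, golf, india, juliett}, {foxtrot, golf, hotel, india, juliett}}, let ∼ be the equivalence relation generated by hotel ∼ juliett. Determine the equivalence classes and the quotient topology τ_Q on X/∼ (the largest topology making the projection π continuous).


X/∼ = {[foxtrot], [golf], [hotel=juliett], [india]}; |τ_Q| = 4.

Equivalence classes: [foxtrot], [golf], [hotel=juliett], [india].
Quotient map π: X → X/∼ sends foxtrot ↦ [foxtrot], golf ↦ [golf], hotel ↦ [hotel=juliett], india ↦ [india], juliett ↦ [hotel=juliett].
For each subset V ⊆ X/∼, compute π^{-1}(V) ⊆ X and check whether π^{-1}(V) ∈ τ. V is open in τ_Q iff π^{-1}(V) ∈ τ.
  V = {}: π^{-1}(V) = ∅ ∈ τ ✓.
  V = {[foxtrot]}: π^{-1}(V) = {foxtrot} ∉ τ ✗.
  V = {[golf]}: π^{-1}(V) = {golf} ∉ τ ✗.
  V = {[foxtrot], [golf]}: π^{-1}(V) = {foxtrot, golf} ∉ τ ✗.
  V = {[hotel=juliett]}: π^{-1}(V) = {hotel, juliett} ∉ τ ✗.
  V = {[foxtrot], [hotel=juliett]}: π^{-1}(V) = {foxtrot, hotel, juliett} ∉ τ ✗.
  V = {[golf], [hotel=juliett]}: π^{-1}(V) = {golf, hotel, juliett} ∉ τ ✗.
  V = {[foxtrot], [golf], [hotel=juliett]}: π^{-1}(V) = {foxtrot, golf, hotel, juliett} ∈ τ ✓.
  V = {[india]}: π^{-1}(V) = {india} ∈ τ ✓.
  V = {[foxtrot], [india]}: π^{-1}(V) = {foxtrot, india} ∉ τ ✗.
  V = {[golf], [india]}: π^{-1}(V) = {golf, india} ∉ τ ✗.
  V = {[foxtrot], [golf], [india]}: π^{-1}(V) = {foxtrot, golf, india} ∉ τ ✗.
  V = {[hotel=juliett], [india]}: π^{-1}(V) = {hotel, india, juliett} ∉ τ ✗.
  V = {[foxtrot], [hotel=juliett], [india]}: π^{-1}(V) = {foxtrot, hotel, india, juliett} ∉ τ ✗.
  V = {[golf], [hotel=juliett], [india]}: π^{-1}(V) = {golf, hotel, india, juliett} ∉ τ ✗.
  V = {[foxtrot], [golf], [hotel=juliett], [india]}: π^{-1}(V) = {foxtrot, golf, hotel, india, juliett} ∈ τ ✓.
Open sets in the quotient: τ_Q = {{}, {[foxtrot], [golf], [hotel=juliett]}, {[india]}, {[foxtrot], [golf], [hotel=juliett], [india]}} (4 elements).


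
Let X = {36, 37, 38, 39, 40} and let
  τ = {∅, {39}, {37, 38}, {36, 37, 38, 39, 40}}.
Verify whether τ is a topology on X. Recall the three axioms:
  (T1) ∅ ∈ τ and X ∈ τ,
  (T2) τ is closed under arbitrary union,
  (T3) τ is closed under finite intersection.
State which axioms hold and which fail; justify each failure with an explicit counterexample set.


τ is NOT a topology on X.

Axiom (T1): ∅ ∈ τ? Yes; X ∈ τ? Yes.
Axiom (T2/T3): check pairwise unions and intersections of members of τ.
Counterexample for (T2): {39} ∪ {37, 38} = {37, 38, 39} ∉ τ. Therefore τ is NOT a topology.


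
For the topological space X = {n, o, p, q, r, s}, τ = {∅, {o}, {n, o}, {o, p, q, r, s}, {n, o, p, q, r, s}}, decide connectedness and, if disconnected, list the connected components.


(X, τ) is connected.

Find clopen sets (U ∈ τ with X ∖ U ∈ τ):
  U = ∅, X ∖ U = {n, o, p, q, r, s} — both open, so U is clopen.
  U = {n, o, p, q, r, s}, X ∖ U = ∅ — both open, so U is clopen.
Only trivial clopens (∅ and X) exist, so (X, τ) is connected.
Compute connected components by grouping points that agree on all clopens:
  component: {n, o, p, q, r, s}


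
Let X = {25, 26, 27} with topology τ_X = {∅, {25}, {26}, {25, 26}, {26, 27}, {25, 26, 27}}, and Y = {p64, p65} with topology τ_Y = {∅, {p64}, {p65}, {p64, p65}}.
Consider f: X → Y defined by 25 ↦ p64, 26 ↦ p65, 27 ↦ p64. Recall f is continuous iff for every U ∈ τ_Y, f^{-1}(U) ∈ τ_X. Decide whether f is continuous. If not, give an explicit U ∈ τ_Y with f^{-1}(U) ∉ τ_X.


f is NOT continuous.

Compute f^{-1}(U) for each U ∈ τ_Y:
  U = ∅: f^{-1}(U) = ∅ ∈ τ_X ✓.
  U = {p64}: f^{-1}(U) = {25, 27} ∉ τ_X ✗.
  U = {p65}: f^{-1}(U) = {26} ∈ τ_X ✓.
  U = {p64, p65}: f^{-1}(U) = {25, 26, 27} ∈ τ_X ✓.
Found U = {p64} with f^{-1}(U) = {25, 27} not in τ_X. Therefore f is NOT continuous.


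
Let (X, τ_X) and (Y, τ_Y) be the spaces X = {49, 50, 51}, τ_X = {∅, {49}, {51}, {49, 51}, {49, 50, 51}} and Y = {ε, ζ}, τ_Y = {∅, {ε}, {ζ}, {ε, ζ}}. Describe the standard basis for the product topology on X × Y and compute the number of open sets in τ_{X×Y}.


Basis B = {∅ × ∅, {49} × {ε}, {49} × {ζ}, {51} × {ε}, {51} × {ζ}, {49} × {ε, ζ}, {49, 51} × {ε}, {49, 51} × {ζ}, {51} × {ε, ζ}, {49, 50, 51} × {ε}, {49, 50, 51} × {ζ}, {49, 51} × {ε, ζ}, {49, 50, 51} × {ε, ζ}}; |τ_{X×Y}| = 25.

Enumerate products U × V with U ∈ τ_X, V ∈ τ_Y (deduplicated):
  ∅ × ∅ = {} (∅)
  {49} × {ε} = {(49,ε)}
  {49} × {ζ} = {(49,ζ)}
  {51} × {ε} = {(51,ε)}
  {51} × {ζ} = {(51,ζ)}
  {49} × {ε, ζ} = {(49,ε), (49,ζ)}
  {49, 51} × {ε} = {(49,ε), (51,ε)}
  {49, 51} × {ζ} = {(49,ζ), (51,ζ)}
  {51} × {ε, ζ} = {(51,ε), (51,ζ)}
  {49, 50, 51} × {ε} = {(49,ε), (50,ε), (51,ε)}
  {49, 50, 51} × {ζ} = {(49,ζ), (50,ζ), (51,ζ)}
  {49, 51} × {ε, ζ} = {(49,ε), (49,ζ), (51,ε), (51,ζ)}
  {49, 50, 51} × {ε, ζ} = {(49,ε), (49,ζ), (50,ε), (50,ζ), (51,ε), (51,ζ)}
These 13 distinct sets form the basis B.
Close under arbitrary unions to get τ_{X×Y}; counting gives |τ_{X×Y}| = 25.


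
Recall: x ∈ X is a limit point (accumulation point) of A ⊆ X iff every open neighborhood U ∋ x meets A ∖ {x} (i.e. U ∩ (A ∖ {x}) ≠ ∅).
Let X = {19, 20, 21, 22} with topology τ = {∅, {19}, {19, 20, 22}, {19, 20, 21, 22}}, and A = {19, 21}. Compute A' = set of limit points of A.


A' = {20, 21, 22}

For each x ∈ X, list the open sets U ∈ τ with x ∈ U, then check whether U ∩ (A ∖ {x}) ≠ ∅ for every such U.
  x = 19: open {19} ∋ x has {19} ∩ (A ∖ {19}) = ∅, so x is NOT a limit point.
  x = 20: opens ∋ x are {19, 20, 22}, {19, 20, 21, 22}; each meets A ∖ {20}, so x IS a limit point.
  x = 21: opens ∋ x are {19, 20, 21, 22}; each meets A ∖ {21}, so x IS a limit point.
  x = 22: opens ∋ x are {19, 20, 22}, {19, 20, 21, 22}; each meets A ∖ {22}, so x IS a limit point.
Collecting: A' = {20, 21, 22}.


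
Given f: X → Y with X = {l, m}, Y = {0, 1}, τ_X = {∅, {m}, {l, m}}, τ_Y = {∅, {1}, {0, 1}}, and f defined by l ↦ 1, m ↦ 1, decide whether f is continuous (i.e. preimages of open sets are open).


f IS continuous.

Compute f^{-1}(U) for each U ∈ τ_Y:
  U = ∅: f^{-1}(U) = ∅ ∈ τ_X ✓.
  U = {1}: f^{-1}(U) = {l, m} ∈ τ_X ✓.
  U = {0, 1}: f^{-1}(U) = {l, m} ∈ τ_X ✓.
Every preimage lies in τ_X, so f IS continuous.


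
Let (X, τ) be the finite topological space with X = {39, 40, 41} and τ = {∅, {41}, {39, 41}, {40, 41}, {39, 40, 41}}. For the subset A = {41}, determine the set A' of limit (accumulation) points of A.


A' = {39, 40}

For each x ∈ X, list the open sets U ∈ τ with x ∈ U, then check whether U ∩ (A ∖ {x}) ≠ ∅ for every such U.
  x = 39: opens ∋ x are {39, 41}, {39, 40, 41}; each meets A ∖ {39}, so x IS a limit point.
  x = 40: opens ∋ x are {40, 41}, {39, 40, 41}; each meets A ∖ {40}, so x IS a limit point.
  x = 41: open {41} ∋ x has {41} ∩ (A ∖ {41}) = ∅, so x is NOT a limit point.
Collecting: A' = {39, 40}.


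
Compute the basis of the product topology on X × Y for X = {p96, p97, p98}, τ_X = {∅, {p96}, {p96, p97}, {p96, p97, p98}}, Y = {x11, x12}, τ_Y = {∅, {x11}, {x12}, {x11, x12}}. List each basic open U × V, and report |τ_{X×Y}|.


Basis B = {∅ × ∅, {p96} × {x11}, {p96} × {x12}, {p96} × {x11, x12}, {p96, p97} × {x11}, {p96, p97} × {x12}, {p96, p97, p98} × {x11}, {p96, p97, p98} × {x12}, {p96, p97} × {x11, x12}, {p96, p97, p98} × {x11, x12}}; |τ_{X×Y}| = 16.

Enumerate products U × V with U ∈ τ_X, V ∈ τ_Y (deduplicated):
  ∅ × ∅ = {} (∅)
  {p96} × {x11} = {(p96,x11)}
  {p96} × {x12} = {(p96,x12)}
  {p96} × {x11, x12} = {(p96,x11), (p96,x12)}
  {p96, p97} × {x11} = {(p96,x11), (p97,x11)}
  {p96, p97} × {x12} = {(p96,x12), (p97,x12)}
  {p96, p97, p98} × {x11} = {(p96,x11), (p97,x11), (p98,x11)}
  {p96, p97, p98} × {x12} = {(p96,x12), (p97,x12), (p98,x12)}
  {p96, p97} × {x11, x12} = {(p96,x11), (p96,x12), (p97,x11), (p97,x12)}
  {p96, p97, p98} × {x11, x12} = {(p96,x11), (p96,x12), (p97,x11), (p97,x12), (p98,x11), (p98,x12)}
These 10 distinct sets form the basis B.
Close under arbitrary unions to get τ_{X×Y}; counting gives |τ_{X×Y}| = 16.


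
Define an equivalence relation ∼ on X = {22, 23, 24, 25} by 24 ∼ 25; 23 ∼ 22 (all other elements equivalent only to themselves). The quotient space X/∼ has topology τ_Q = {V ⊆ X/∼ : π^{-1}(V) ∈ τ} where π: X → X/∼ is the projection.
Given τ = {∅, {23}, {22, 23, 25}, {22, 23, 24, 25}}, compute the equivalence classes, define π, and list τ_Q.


X/∼ = {[22=23], [24=25]}; |τ_Q| = 2.

Equivalence classes: [22=23], [24=25].
Quotient map π: X → X/∼ sends 22 ↦ [22=23], 23 ↦ [22=23], 24 ↦ [24=25], 25 ↦ [24=25].
For each subset V ⊆ X/∼, compute π^{-1}(V) ⊆ X and check whether π^{-1}(V) ∈ τ. V is open in τ_Q iff π^{-1}(V) ∈ τ.
  V = {}: π^{-1}(V) = ∅ ∈ τ ✓.
  V = {[22=23]}: π^{-1}(V) = {22, 23} ∉ τ ✗.
  V = {[24=25]}: π^{-1}(V) = {24, 25} ∉ τ ✗.
  V = {[22=23], [24=25]}: π^{-1}(V) = {22, 23, 24, 25} ∈ τ ✓.
Open sets in the quotient: τ_Q = {{}, {[22=23], [24=25]}} (2 elements).


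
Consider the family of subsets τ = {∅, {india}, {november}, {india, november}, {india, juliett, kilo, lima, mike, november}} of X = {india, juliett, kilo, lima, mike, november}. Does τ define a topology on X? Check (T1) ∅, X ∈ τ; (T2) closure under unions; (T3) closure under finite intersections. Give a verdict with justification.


τ IS a topology on X.

Axiom (T1): ∅ ∈ τ? Yes; X ∈ τ? Yes.
Axiom (T2/T3): check pairwise unions and intersections of members of τ.
All pairwise intersections and unions checked — each lies in τ. Therefore τ satisfies (T1), (T2), (T3): it IS a topology on X.


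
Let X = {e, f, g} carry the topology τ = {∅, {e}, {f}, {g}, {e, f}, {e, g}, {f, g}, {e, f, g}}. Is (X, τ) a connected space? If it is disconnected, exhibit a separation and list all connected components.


(X, τ) is disconnected; components = [{e}, {f}, {g}].

Find clopen sets (U ∈ τ with X ∖ U ∈ τ):
  U = ∅, X ∖ U = {e, f, g} — both open, so U is clopen.
  U = {e}, X ∖ U = {f, g} — both open, so U is clopen.
  U = {f}, X ∖ U = {e, g} — both open, so U is clopen.
  U = {g}, X ∖ U = {e, f} — both open, so U is clopen.
  U = {e, f}, X ∖ U = {g} — both open, so U is clopen.
  U = {e, g}, X ∖ U = {f} — both open, so U is clopen.
  U = {f, g}, X ∖ U = {e} — both open, so U is clopen.
  U = {e, f, g}, X ∖ U = ∅ — both open, so U is clopen.
Nontrivial clopen(s) exist: e.g. {f}. So (X, τ) is disconnected.
Compute connected components by grouping points that agree on all clopens:
  component: {e}
  component: {f}
  component: {g}


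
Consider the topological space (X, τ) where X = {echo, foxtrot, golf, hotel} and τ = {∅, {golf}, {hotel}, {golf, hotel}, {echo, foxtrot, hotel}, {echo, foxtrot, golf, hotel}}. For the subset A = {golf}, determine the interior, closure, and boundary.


int(A) = {golf}, cl(A) = {golf}, ∂A = ∅.

Closed sets in (X, τ) are complements of opens:
  closed(X, τ) = {∅, {golf}, {echo, foxtrot}, {echo, foxtrot, golf}, {echo, foxtrot, hotel}, {echo, foxtrot, golf, hotel}}.
int(A) = ⋃ {U ∈ τ : U ⊆ A}. Opens contained in A: ∅, {golf}.
Taking the union of these: int(A) = {golf}.
cl(A) = ⋂ {C closed : A ⊆ C}. Closed sets containing A: {golf}, {echo, foxtrot, golf}, {echo, foxtrot, golf, hotel}.
Intersecting these: cl(A) = {golf}.
∂A = cl(A) ∖ int(A) = {golf} ∖ {golf} = ∅.


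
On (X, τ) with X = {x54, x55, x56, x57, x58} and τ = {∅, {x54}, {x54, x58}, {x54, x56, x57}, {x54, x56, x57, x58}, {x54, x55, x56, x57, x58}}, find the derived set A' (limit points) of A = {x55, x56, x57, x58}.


A' = {x55, x56, x57}

For each x ∈ X, list the open sets U ∈ τ with x ∈ U, then check whether U ∩ (A ∖ {x}) ≠ ∅ for every such U.
  x = x54: open {x54} ∋ x has {x54} ∩ (A ∖ {x54}) = ∅, so x is NOT a limit point.
  x = x55: opens ∋ x are {x54, x55, x56, x57, x58}; each meets A ∖ {x55}, so x IS a limit point.
  x = x56: opens ∋ x are {x54, x56, x57}, {x54, x56, x57, x58}, {x54, x55, x56, x57, x58}; each meets A ∖ {x56}, so x IS a limit point.
  x = x57: opens ∋ x are {x54, x56, x57}, {x54, x56, x57, x58}, {x54, x55, x56, x57, x58}; each meets A ∖ {x57}, so x IS a limit point.
  x = x58: open {x54, x58} ∋ x has {x54, x58} ∩ (A ∖ {x58}) = ∅, so x is NOT a limit point.
Collecting: A' = {x55, x56, x57}.


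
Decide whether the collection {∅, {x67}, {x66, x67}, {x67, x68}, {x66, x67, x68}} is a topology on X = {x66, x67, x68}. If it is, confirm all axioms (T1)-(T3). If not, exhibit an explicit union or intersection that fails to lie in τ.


τ IS a topology on X.

Axiom (T1): ∅ ∈ τ? Yes; X ∈ τ? Yes.
Axiom (T2/T3): check pairwise unions and intersections of members of τ.
All pairwise intersections and unions checked — each lies in τ. Therefore τ satisfies (T1), (T2), (T3): it IS a topology on X.


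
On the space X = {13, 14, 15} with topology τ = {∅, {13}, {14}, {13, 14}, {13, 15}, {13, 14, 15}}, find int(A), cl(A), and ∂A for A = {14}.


int(A) = {14}, cl(A) = {14}, ∂A = ∅.

Closed sets in (X, τ) are complements of opens:
  closed(X, τ) = {∅, {14}, {15}, {13, 15}, {14, 15}, {13, 14, 15}}.
int(A) = ⋃ {U ∈ τ : U ⊆ A}. Opens contained in A: ∅, {14}.
Taking the union of these: int(A) = {14}.
cl(A) = ⋂ {C closed : A ⊆ C}. Closed sets containing A: {14}, {14, 15}, {13, 14, 15}.
Intersecting these: cl(A) = {14}.
∂A = cl(A) ∖ int(A) = {14} ∖ {14} = ∅.


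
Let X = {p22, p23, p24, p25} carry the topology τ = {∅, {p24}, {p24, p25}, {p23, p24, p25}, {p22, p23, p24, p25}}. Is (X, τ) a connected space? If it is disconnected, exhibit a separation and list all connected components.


(X, τ) is connected.

Find clopen sets (U ∈ τ with X ∖ U ∈ τ):
  U = ∅, X ∖ U = {p22, p23, p24, p25} — both open, so U is clopen.
  U = {p22, p23, p24, p25}, X ∖ U = ∅ — both open, so U is clopen.
Only trivial clopens (∅ and X) exist, so (X, τ) is connected.
Compute connected components by grouping points that agree on all clopens:
  component: {p22, p23, p24, p25}


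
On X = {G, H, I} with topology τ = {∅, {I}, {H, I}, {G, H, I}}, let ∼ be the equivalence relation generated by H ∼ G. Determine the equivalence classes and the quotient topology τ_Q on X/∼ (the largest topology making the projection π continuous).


X/∼ = {[G=H], [I]}; |τ_Q| = 3.

Equivalence classes: [G=H], [I].
Quotient map π: X → X/∼ sends G ↦ [G=H], H ↦ [G=H], I ↦ [I].
For each subset V ⊆ X/∼, compute π^{-1}(V) ⊆ X and check whether π^{-1}(V) ∈ τ. V is open in τ_Q iff π^{-1}(V) ∈ τ.
  V = {}: π^{-1}(V) = ∅ ∈ τ ✓.
  V = {[G=H]}: π^{-1}(V) = {G, H} ∉ τ ✗.
  V = {[I]}: π^{-1}(V) = {I} ∈ τ ✓.
  V = {[G=H], [I]}: π^{-1}(V) = {G, H, I} ∈ τ ✓.
Open sets in the quotient: τ_Q = {{}, {[I]}, {[G=H], [I]}} (3 elements).


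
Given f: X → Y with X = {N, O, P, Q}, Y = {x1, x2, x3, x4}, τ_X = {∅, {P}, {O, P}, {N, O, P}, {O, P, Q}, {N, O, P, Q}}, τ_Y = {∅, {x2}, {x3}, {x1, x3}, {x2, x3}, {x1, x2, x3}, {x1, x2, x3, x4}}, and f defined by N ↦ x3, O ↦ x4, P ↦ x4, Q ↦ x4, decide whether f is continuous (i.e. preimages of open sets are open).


f is NOT continuous.

Compute f^{-1}(U) for each U ∈ τ_Y:
  U = ∅: f^{-1}(U) = ∅ ∈ τ_X ✓.
  U = {x2}: f^{-1}(U) = ∅ ∈ τ_X ✓.
  U = {x3}: f^{-1}(U) = {N} ∉ τ_X ✗.
  U = {x1, x3}: f^{-1}(U) = {N} ∉ τ_X ✗.
  U = {x2, x3}: f^{-1}(U) = {N} ∉ τ_X ✗.
  U = {x1, x2, x3}: f^{-1}(U) = {N} ∉ τ_X ✗.
  U = {x1, x2, x3, x4}: f^{-1}(U) = {N, O, P, Q} ∈ τ_X ✓.
Found U = {x3} with f^{-1}(U) = {N} not in τ_X. Therefore f is NOT continuous.


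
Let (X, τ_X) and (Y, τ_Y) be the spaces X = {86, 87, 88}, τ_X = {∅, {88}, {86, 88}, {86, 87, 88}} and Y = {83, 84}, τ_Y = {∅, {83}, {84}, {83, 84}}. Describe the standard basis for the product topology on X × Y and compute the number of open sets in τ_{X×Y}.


Basis B = {∅ × ∅, {88} × {83}, {88} × {84}, {86, 88} × {83}, {86, 88} × {84}, {88} × {83, 84}, {86, 87, 88} × {83}, {86, 87, 88} × {84}, {86, 88} × {83, 84}, {86, 87, 88} × {83, 84}}; |τ_{X×Y}| = 16.

Enumerate products U × V with U ∈ τ_X, V ∈ τ_Y (deduplicated):
  ∅ × ∅ = {} (∅)
  {88} × {83} = {(88,83)}
  {88} × {84} = {(88,84)}
  {86, 88} × {83} = {(86,83), (88,83)}
  {86, 88} × {84} = {(86,84), (88,84)}
  {88} × {83, 84} = {(88,83), (88,84)}
  {86, 87, 88} × {83} = {(86,83), (87,83), (88,83)}
  {86, 87, 88} × {84} = {(86,84), (87,84), (88,84)}
  {86, 88} × {83, 84} = {(86,83), (86,84), (88,83), (88,84)}
  {86, 87, 88} × {83, 84} = {(86,83), (86,84), (87,83), (87,84), (88,83), (88,84)}
These 10 distinct sets form the basis B.
Close under arbitrary unions to get τ_{X×Y}; counting gives |τ_{X×Y}| = 16.


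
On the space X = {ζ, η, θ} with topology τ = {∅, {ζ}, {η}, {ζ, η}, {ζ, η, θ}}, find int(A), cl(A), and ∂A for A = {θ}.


int(A) = ∅, cl(A) = {θ}, ∂A = {θ}.

Closed sets in (X, τ) are complements of opens:
  closed(X, τ) = {∅, {θ}, {ζ, θ}, {η, θ}, {ζ, η, θ}}.
int(A) = ⋃ {U ∈ τ : U ⊆ A}. Opens contained in A: ∅.
Taking the union of these: int(A) = ∅.
cl(A) = ⋂ {C closed : A ⊆ C}. Closed sets containing A: {θ}, {ζ, θ}, {η, θ}, {ζ, η, θ}.
Intersecting these: cl(A) = {θ}.
∂A = cl(A) ∖ int(A) = {θ} ∖ ∅ = {θ}.


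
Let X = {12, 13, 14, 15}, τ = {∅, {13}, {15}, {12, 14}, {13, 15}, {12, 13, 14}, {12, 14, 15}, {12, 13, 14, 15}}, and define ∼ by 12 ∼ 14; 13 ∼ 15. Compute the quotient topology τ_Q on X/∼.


X/∼ = {[12=14], [13=15]}; |τ_Q| = 4.

Equivalence classes: [12=14], [13=15].
Quotient map π: X → X/∼ sends 12 ↦ [12=14], 13 ↦ [13=15], 14 ↦ [12=14], 15 ↦ [13=15].
For each subset V ⊆ X/∼, compute π^{-1}(V) ⊆ X and check whether π^{-1}(V) ∈ τ. V is open in τ_Q iff π^{-1}(V) ∈ τ.
  V = {}: π^{-1}(V) = ∅ ∈ τ ✓.
  V = {[12=14]}: π^{-1}(V) = {12, 14} ∈ τ ✓.
  V = {[13=15]}: π^{-1}(V) = {13, 15} ∈ τ ✓.
  V = {[12=14], [13=15]}: π^{-1}(V) = {12, 13, 14, 15} ∈ τ ✓.
Open sets in the quotient: τ_Q = {{}, {[12=14]}, {[13=15]}, {[12=14], [13=15]}} (4 elements).


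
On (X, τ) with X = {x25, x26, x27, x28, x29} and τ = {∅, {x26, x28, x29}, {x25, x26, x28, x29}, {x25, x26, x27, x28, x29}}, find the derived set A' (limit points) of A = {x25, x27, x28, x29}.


A' = {x25, x26, x27, x28, x29}

For each x ∈ X, list the open sets U ∈ τ with x ∈ U, then check whether U ∩ (A ∖ {x}) ≠ ∅ for every such U.
  x = x25: opens ∋ x are {x25, x26, x28, x29}, {x25, x26, x27, x28, x29}; each meets A ∖ {x25}, so x IS a limit point.
  x = x26: opens ∋ x are {x26, x28, x29}, {x25, x26, x28, x29}, {x25, x26, x27, x28, x29}; each meets A ∖ {x26}, so x IS a limit point.
  x = x27: opens ∋ x are {x25, x26, x27, x28, x29}; each meets A ∖ {x27}, so x IS a limit point.
  x = x28: opens ∋ x are {x26, x28, x29}, {x25, x26, x28, x29}, {x25, x26, x27, x28, x29}; each meets A ∖ {x28}, so x IS a limit point.
  x = x29: opens ∋ x are {x26, x28, x29}, {x25, x26, x28, x29}, {x25, x26, x27, x28, x29}; each meets A ∖ {x29}, so x IS a limit point.
Collecting: A' = {x25, x26, x27, x28, x29}.


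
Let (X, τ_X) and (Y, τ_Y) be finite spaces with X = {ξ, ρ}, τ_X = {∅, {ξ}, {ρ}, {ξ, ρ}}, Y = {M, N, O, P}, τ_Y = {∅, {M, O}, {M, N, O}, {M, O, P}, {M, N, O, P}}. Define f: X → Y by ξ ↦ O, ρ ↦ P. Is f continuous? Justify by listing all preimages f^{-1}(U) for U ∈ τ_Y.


f IS continuous.

Compute f^{-1}(U) for each U ∈ τ_Y:
  U = ∅: f^{-1}(U) = ∅ ∈ τ_X ✓.
  U = {M, O}: f^{-1}(U) = {ξ} ∈ τ_X ✓.
  U = {M, N, O}: f^{-1}(U) = {ξ} ∈ τ_X ✓.
  U = {M, O, P}: f^{-1}(U) = {ξ, ρ} ∈ τ_X ✓.
  U = {M, N, O, P}: f^{-1}(U) = {ξ, ρ} ∈ τ_X ✓.
Every preimage lies in τ_X, so f IS continuous.


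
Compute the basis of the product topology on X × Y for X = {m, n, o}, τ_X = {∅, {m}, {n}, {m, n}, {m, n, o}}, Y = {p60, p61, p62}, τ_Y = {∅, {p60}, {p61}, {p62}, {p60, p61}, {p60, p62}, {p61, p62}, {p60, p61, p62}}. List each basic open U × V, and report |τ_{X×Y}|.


Basis B = {∅ × ∅, {m} × {p60}, {m} × {p61}, {m} × {p62}, {n} × {p60}, {n} × {p61}, {n} × {p62}, {m} × {p60, p61}, {m} × {p60, p62}, {m, n} × {p60}, {m} × {p61, p62}, {m, n} × {p61}, {m, n} × {p62}, {n} × {p60, p61}, {n} × {p60, p62}, {n} × {p61, p62}, {m} × {p60, p61, p62}, {m, n, o} × {p60}, {m, n, o} × {p61}, {m, n, o} × {p62}, {n} × {p60, p61, p62}, {m, n} × {p60, p61}, {m, n} × {p60, p62}, {m, n} × {p61, p62}, {m, n} × {p60, p61, p62}, {m, n, o} × {p60, p61}, {m, n, o} × {p60, p62}, {m, n, o} × {p61, p62}, {m, n, o} × {p60, p61, p62}}; |τ_{X×Y}| = 125.

Enumerate products U × V with U ∈ τ_X, V ∈ τ_Y (deduplicated):
  ∅ × ∅ = {} (∅)
  {m} × {p60} = {(m,p60)}
  {m} × {p61} = {(m,p61)}
  {m} × {p62} = {(m,p62)}
  {n} × {p60} = {(n,p60)}
  {n} × {p61} = {(n,p61)}
  {n} × {p62} = {(n,p62)}
  {m} × {p60, p61} = {(m,p60), (m,p61)}
  {m} × {p60, p62} = {(m,p60), (m,p62)}
  {m, n} × {p60} = {(m,p60), (n,p60)}
  {m} × {p61, p62} = {(m,p61), (m,p62)}
  {m, n} × {p61} = {(m,p61), (n,p61)}
  {m, n} × {p62} = {(m,p62), (n,p62)}
  {n} × {p60, p61} = {(n,p60), (n,p61)}
  {n} × {p60, p62} = {(n,p60), (n,p62)}
  {n} × {p61, p62} = {(n,p61), (n,p62)}
  {m} × {p60, p61, p62} = {(m,p60), (m,p61), (m,p62)}
  {m, n, o} × {p60} = {(m,p60), (n,p60), (o,p60)}
  {m, n, o} × {p61} = {(m,p61), (n,p61), (o,p61)}
  {m, n, o} × {p62} = {(m,p62), (n,p62), (o,p62)}
  {n} × {p60, p61, p62} = {(n,p60), (n,p61), (n,p62)}
  {m, n} × {p60, p61} = {(m,p60), (m,p61), (n,p60), (n,p61)}
  {m, n} × {p60, p62} = {(m,p60), (m,p62), (n,p60), (n,p62)}
  {m, n} × {p61, p62} = {(m,p61), (m,p62), (n,p61), (n,p62)}
  {m, n} × {p60, p61, p62} = {(m,p60), (m,p61), (m,p62), (n,p60), (n,p61), (n,p62)}
  {m, n, o} × {p60, p61} = {(m,p60), (m,p61), (n,p60), (n,p61), (o,p60), (o,p61)}
  {m, n, o} × {p60, p62} = {(m,p60), (m,p62), (n,p60), (n,p62), (o,p60), (o,p62)}
  {m, n, o} × {p61, p62} = {(m,p61), (m,p62), (n,p61), (n,p62), (o,p61), (o,p62)}
  {m, n, o} × {p60, p61, p62} = {(m,p60), (m,p61), (m,p62), (n,p60), (n,p61), (n,p62), (o,p60), (o,p61), (o,p62)}
These 29 distinct sets form the basis B.
Close under arbitrary unions to get τ_{X×Y}; counting gives |τ_{X×Y}| = 125.


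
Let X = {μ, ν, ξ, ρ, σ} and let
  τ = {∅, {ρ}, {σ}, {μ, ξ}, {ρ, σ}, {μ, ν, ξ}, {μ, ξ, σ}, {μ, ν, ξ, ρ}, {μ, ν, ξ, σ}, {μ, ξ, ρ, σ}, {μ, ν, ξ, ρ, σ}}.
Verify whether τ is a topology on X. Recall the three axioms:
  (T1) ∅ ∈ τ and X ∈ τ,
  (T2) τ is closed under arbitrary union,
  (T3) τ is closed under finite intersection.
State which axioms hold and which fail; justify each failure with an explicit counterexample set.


τ is NOT a topology on X.

Axiom (T1): ∅ ∈ τ? Yes; X ∈ τ? Yes.
Axiom (T2/T3): check pairwise unions and intersections of members of τ.
Counterexample for (T2): {ρ} ∪ {μ, ξ} = {μ, ξ, ρ} ∉ τ. Therefore τ is NOT a topology.


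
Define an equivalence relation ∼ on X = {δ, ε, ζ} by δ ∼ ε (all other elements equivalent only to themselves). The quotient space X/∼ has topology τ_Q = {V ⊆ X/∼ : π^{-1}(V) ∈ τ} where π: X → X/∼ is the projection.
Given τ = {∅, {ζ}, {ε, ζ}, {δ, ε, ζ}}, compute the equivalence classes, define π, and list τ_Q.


X/∼ = {[δ=ε], [ζ]}; |τ_Q| = 3.

Equivalence classes: [δ=ε], [ζ].
Quotient map π: X → X/∼ sends δ ↦ [δ=ε], ε ↦ [δ=ε], ζ ↦ [ζ].
For each subset V ⊆ X/∼, compute π^{-1}(V) ⊆ X and check whether π^{-1}(V) ∈ τ. V is open in τ_Q iff π^{-1}(V) ∈ τ.
  V = {}: π^{-1}(V) = ∅ ∈ τ ✓.
  V = {[δ=ε]}: π^{-1}(V) = {δ, ε} ∉ τ ✗.
  V = {[ζ]}: π^{-1}(V) = {ζ} ∈ τ ✓.
  V = {[δ=ε], [ζ]}: π^{-1}(V) = {δ, ε, ζ} ∈ τ ✓.
Open sets in the quotient: τ_Q = {{}, {[ζ]}, {[δ=ε], [ζ]}} (3 elements).


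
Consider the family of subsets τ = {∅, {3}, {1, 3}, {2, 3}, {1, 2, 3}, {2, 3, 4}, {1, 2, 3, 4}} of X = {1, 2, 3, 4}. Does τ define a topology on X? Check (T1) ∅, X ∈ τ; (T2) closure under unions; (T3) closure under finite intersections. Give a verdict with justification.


τ IS a topology on X.

Axiom (T1): ∅ ∈ τ? Yes; X ∈ τ? Yes.
Axiom (T2/T3): check pairwise unions and intersections of members of τ.
All pairwise intersections and unions checked — each lies in τ. Therefore τ satisfies (T1), (T2), (T3): it IS a topology on X.


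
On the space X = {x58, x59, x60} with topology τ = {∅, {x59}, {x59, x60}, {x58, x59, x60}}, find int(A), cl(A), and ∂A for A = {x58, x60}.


int(A) = ∅, cl(A) = {x58, x60}, ∂A = {x58, x60}.

Closed sets in (X, τ) are complements of opens:
  closed(X, τ) = {∅, {x58}, {x58, x60}, {x58, x59, x60}}.
int(A) = ⋃ {U ∈ τ : U ⊆ A}. Opens contained in A: ∅.
Taking the union of these: int(A) = ∅.
cl(A) = ⋂ {C closed : A ⊆ C}. Closed sets containing A: {x58, x60}, {x58, x59, x60}.
Intersecting these: cl(A) = {x58, x60}.
∂A = cl(A) ∖ int(A) = {x58, x60} ∖ ∅ = {x58, x60}.


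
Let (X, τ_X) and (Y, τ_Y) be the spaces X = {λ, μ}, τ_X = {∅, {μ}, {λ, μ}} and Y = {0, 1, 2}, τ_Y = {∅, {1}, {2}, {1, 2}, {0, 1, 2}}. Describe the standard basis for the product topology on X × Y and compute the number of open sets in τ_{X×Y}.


Basis B = {∅ × ∅, {μ} × {1}, {μ} × {2}, {λ, μ} × {1}, {λ, μ} × {2}, {μ} × {1, 2}, {μ} × {0, 1, 2}, {λ, μ} × {1, 2}, {λ, μ} × {0, 1, 2}}; |τ_{X×Y}| = 14.

Enumerate products U × V with U ∈ τ_X, V ∈ τ_Y (deduplicated):
  ∅ × ∅ = {} (∅)
  {μ} × {1} = {(μ,1)}
  {μ} × {2} = {(μ,2)}
  {λ, μ} × {1} = {(λ,1), (μ,1)}
  {λ, μ} × {2} = {(λ,2), (μ,2)}
  {μ} × {1, 2} = {(μ,1), (μ,2)}
  {μ} × {0, 1, 2} = {(μ,0), (μ,1), (μ,2)}
  {λ, μ} × {1, 2} = {(λ,1), (λ,2), (μ,1), (μ,2)}
  {λ, μ} × {0, 1, 2} = {(λ,0), (λ,1), (λ,2), (μ,0), (μ,1), (μ,2)}
These 9 distinct sets form the basis B.
Close under arbitrary unions to get τ_{X×Y}; counting gives |τ_{X×Y}| = 14.


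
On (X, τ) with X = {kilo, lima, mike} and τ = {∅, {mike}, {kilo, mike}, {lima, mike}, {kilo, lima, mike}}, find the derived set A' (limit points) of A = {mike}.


A' = {kilo, lima}

For each x ∈ X, list the open sets U ∈ τ with x ∈ U, then check whether U ∩ (A ∖ {x}) ≠ ∅ for every such U.
  x = kilo: opens ∋ x are {kilo, mike}, {kilo, lima, mike}; each meets A ∖ {kilo}, so x IS a limit point.
  x = lima: opens ∋ x are {lima, mike}, {kilo, lima, mike}; each meets A ∖ {lima}, so x IS a limit point.
  x = mike: open {mike} ∋ x has {mike} ∩ (A ∖ {mike}) = ∅, so x is NOT a limit point.
Collecting: A' = {kilo, lima}.


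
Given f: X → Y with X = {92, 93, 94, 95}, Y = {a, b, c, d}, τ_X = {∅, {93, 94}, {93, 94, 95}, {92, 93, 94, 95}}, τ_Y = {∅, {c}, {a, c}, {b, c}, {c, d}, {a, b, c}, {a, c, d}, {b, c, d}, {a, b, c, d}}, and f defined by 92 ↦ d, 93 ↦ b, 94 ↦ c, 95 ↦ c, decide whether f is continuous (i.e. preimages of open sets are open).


f is NOT continuous.

Compute f^{-1}(U) for each U ∈ τ_Y:
  U = ∅: f^{-1}(U) = ∅ ∈ τ_X ✓.
  U = {c}: f^{-1}(U) = {94, 95} ∉ τ_X ✗.
  U = {a, c}: f^{-1}(U) = {94, 95} ∉ τ_X ✗.
  U = {b, c}: f^{-1}(U) = {93, 94, 95} ∈ τ_X ✓.
  U = {c, d}: f^{-1}(U) = {92, 94, 95} ∉ τ_X ✗.
  U = {a, b, c}: f^{-1}(U) = {93, 94, 95} ∈ τ_X ✓.
  U = {a, c, d}: f^{-1}(U) = {92, 94, 95} ∉ τ_X ✗.
  U = {b, c, d}: f^{-1}(U) = {92, 93, 94, 95} ∈ τ_X ✓.
  U = {a, b, c, d}: f^{-1}(U) = {92, 93, 94, 95} ∈ τ_X ✓.
Found U = {c} with f^{-1}(U) = {94, 95} not in τ_X. Therefore f is NOT continuous.


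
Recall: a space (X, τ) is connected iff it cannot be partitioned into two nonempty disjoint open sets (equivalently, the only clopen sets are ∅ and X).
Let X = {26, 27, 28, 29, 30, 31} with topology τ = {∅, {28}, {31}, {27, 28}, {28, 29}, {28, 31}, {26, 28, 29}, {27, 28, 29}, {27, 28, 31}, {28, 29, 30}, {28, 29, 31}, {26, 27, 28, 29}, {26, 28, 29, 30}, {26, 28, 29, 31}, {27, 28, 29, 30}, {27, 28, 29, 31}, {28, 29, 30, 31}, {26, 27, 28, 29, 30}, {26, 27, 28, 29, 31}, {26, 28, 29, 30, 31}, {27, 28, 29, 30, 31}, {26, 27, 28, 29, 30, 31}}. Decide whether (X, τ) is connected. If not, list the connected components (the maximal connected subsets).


(X, τ) is disconnected; components = [{31}, {26, 27, 28, 29, 30}].

Find clopen sets (U ∈ τ with X ∖ U ∈ τ):
  U = ∅, X ∖ U = {26, 27, 28, 29, 30, 31} — both open, so U is clopen.
  U = {31}, X ∖ U = {26, 27, 28, 29, 30} — both open, so U is clopen.
  U = {26, 27, 28, 29, 30}, X ∖ U = {31} — both open, so U is clopen.
  U = {26, 27, 28, 29, 30, 31}, X ∖ U = ∅ — both open, so U is clopen.
Nontrivial clopen(s) exist: e.g. {31}. So (X, τ) is disconnected.
Compute connected components by grouping points that agree on all clopens:
  component: {31}
  component: {26, 27, 28, 29, 30}


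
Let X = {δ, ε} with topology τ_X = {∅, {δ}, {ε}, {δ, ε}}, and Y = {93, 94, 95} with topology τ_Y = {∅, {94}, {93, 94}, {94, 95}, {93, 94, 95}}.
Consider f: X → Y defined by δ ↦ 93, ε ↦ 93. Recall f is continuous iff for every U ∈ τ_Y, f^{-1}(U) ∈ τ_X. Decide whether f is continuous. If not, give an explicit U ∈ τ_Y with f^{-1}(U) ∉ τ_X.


f IS continuous.

Compute f^{-1}(U) for each U ∈ τ_Y:
  U = ∅: f^{-1}(U) = ∅ ∈ τ_X ✓.
  U = {94}: f^{-1}(U) = ∅ ∈ τ_X ✓.
  U = {93, 94}: f^{-1}(U) = {δ, ε} ∈ τ_X ✓.
  U = {94, 95}: f^{-1}(U) = ∅ ∈ τ_X ✓.
  U = {93, 94, 95}: f^{-1}(U) = {δ, ε} ∈ τ_X ✓.
Every preimage lies in τ_X, so f IS continuous.


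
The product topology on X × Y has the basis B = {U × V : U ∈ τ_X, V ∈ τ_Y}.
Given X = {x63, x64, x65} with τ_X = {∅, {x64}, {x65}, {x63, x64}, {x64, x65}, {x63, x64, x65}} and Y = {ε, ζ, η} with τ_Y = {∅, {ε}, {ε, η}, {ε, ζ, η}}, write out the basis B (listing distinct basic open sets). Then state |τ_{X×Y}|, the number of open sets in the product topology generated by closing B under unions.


Basis B = {∅ × ∅, {x64} × {ε}, {x65} × {ε}, {x63, x64} × {ε}, {x64} × {ε, η}, {x64, x65} × {ε}, {x65} × {ε, η}, {x63, x64, x65} × {ε}, {x64} × {ε, ζ, η}, {x65} × {ε, ζ, η}, {x63, x64} × {ε, η}, {x64, x65} × {ε, η}, {x63, x64} × {ε, ζ, η}, {x63, x64, x65} × {ε, η}, {x64, x65} × {ε, ζ, η}, {x63, x64, x65} × {ε, ζ, η}}; |τ_{X×Y}| = 40.

Enumerate products U × V with U ∈ τ_X, V ∈ τ_Y (deduplicated):
  ∅ × ∅ = {} (∅)
  {x64} × {ε} = {(x64,ε)}
  {x65} × {ε} = {(x65,ε)}
  {x63, x64} × {ε} = {(x63,ε), (x64,ε)}
  {x64} × {ε, η} = {(x64,ε), (x64,η)}
  {x64, x65} × {ε} = {(x64,ε), (x65,ε)}
  {x65} × {ε, η} = {(x65,ε), (x65,η)}
  {x63, x64, x65} × {ε} = {(x63,ε), (x64,ε), (x65,ε)}
  {x64} × {ε, ζ, η} = {(x64,ε), (x64,ζ), (x64,η)}
  {x65} × {ε, ζ, η} = {(x65,ε), (x65,ζ), (x65,η)}
  {x63, x64} × {ε, η} = {(x63,ε), (x63,η), (x64,ε), (x64,η)}
  {x64, x65} × {ε, η} = {(x64,ε), (x64,η), (x65,ε), (x65,η)}
  {x63, x64} × {ε, ζ, η} = {(x63,ε), (x63,ζ), (x63,η), (x64,ε), (x64,ζ), (x64,η)}
  {x63, x64, x65} × {ε, η} = {(x63,ε), (x63,η), (x64,ε), (x64,η), (x65,ε), (x65,η)}
  {x64, x65} × {ε, ζ, η} = {(x64,ε), (x64,ζ), (x64,η), (x65,ε), (x65,ζ), (x65,η)}
  {x63, x64, x65} × {ε, ζ, η} = {(x63,ε), (x63,ζ), (x63,η), (x64,ε), (x64,ζ), (x64,η), (x65,ε), (x65,ζ), (x65,η)}
These 16 distinct sets form the basis B.
Close under arbitrary unions to get τ_{X×Y}; counting gives |τ_{X×Y}| = 40.


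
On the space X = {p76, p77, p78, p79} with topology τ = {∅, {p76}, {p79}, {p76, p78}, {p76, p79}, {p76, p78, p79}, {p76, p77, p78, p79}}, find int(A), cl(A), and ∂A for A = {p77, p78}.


int(A) = ∅, cl(A) = {p77, p78}, ∂A = {p77, p78}.

Closed sets in (X, τ) are complements of opens:
  closed(X, τ) = {∅, {p77}, {p77, p78}, {p77, p79}, {p76, p77, p78}, {p77, p78, p79}, {p76, p77, p78, p79}}.
int(A) = ⋃ {U ∈ τ : U ⊆ A}. Opens contained in A: ∅.
Taking the union of these: int(A) = ∅.
cl(A) = ⋂ {C closed : A ⊆ C}. Closed sets containing A: {p77, p78}, {p76, p77, p78}, {p77, p78, p79}, {p76, p77, p78, p79}.
Intersecting these: cl(A) = {p77, p78}.
∂A = cl(A) ∖ int(A) = {p77, p78} ∖ ∅ = {p77, p78}.


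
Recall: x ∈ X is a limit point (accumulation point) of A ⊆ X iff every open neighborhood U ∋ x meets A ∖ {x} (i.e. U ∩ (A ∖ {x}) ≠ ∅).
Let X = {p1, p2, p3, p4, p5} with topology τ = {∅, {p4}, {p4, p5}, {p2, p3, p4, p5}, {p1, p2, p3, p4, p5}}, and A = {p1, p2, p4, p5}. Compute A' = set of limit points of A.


A' = {p1, p2, p3, p5}

For each x ∈ X, list the open sets U ∈ τ with x ∈ U, then check whether U ∩ (A ∖ {x}) ≠ ∅ for every such U.
  x = p1: opens ∋ x are {p1, p2, p3, p4, p5}; each meets A ∖ {p1}, so x IS a limit point.
  x = p2: opens ∋ x are {p2, p3, p4, p5}, {p1, p2, p3, p4, p5}; each meets A ∖ {p2}, so x IS a limit point.
  x = p3: opens ∋ x are {p2, p3, p4, p5}, {p1, p2, p3, p4, p5}; each meets A ∖ {p3}, so x IS a limit point.
  x = p4: open {p4} ∋ x has {p4} ∩ (A ∖ {p4}) = ∅, so x is NOT a limit point.
  x = p5: opens ∋ x are {p4, p5}, {p2, p3, p4, p5}, {p1, p2, p3, p4, p5}; each meets A ∖ {p5}, so x IS a limit point.
Collecting: A' = {p1, p2, p3, p5}.
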